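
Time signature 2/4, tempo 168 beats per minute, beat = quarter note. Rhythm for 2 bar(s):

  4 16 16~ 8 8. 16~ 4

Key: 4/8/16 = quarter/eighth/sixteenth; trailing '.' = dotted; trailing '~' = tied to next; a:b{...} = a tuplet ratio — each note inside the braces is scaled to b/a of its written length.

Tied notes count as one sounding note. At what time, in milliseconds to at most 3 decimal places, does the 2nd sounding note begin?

1. 0.0ms @ 0 + 357.143ms (1)
2. 357.143ms @ 1 + 89.286ms (1/4)
3. 446.429ms @ 5/4 + 267.857ms (3/4)
4. 714.286ms @ 2 + 267.857ms (3/4)
5. 982.143ms @ 11/4 + 446.429ms (5/4)

note 2 onset = 1b = 357.143ms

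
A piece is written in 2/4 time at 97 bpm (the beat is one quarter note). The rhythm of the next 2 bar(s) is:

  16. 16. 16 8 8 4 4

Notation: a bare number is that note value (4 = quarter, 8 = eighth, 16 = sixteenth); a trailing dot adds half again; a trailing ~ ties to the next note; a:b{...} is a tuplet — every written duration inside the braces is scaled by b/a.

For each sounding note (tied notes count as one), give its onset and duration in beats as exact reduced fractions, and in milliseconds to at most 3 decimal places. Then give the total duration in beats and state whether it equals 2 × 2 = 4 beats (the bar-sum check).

1) 0.0ms=0b +231.959ms=3/8b
2) 231.959ms=3/8b +231.959ms=3/8b
3) 463.918ms=3/4b +154.639ms=1/4b
4) 618.557ms=1b +309.278ms=1/2b
5) 927.835ms=3/2b +309.278ms=1/2b
6) 1237.113ms=2b +618.557ms=1b
7) 1855.67ms=3b +618.557ms=1b
Σ=4b of 4 (97bpm 2/4) — PASS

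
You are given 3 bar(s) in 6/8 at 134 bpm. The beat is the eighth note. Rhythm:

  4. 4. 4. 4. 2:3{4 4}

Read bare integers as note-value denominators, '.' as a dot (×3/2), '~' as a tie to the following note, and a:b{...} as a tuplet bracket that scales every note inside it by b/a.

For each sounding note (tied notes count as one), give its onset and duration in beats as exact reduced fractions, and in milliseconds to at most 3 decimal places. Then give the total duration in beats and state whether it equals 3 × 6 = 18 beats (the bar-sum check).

1) 0.0ms=0b +1343.284ms=3b
2) 1343.284ms=3b +1343.284ms=3b
3) 2686.567ms=6b +1343.284ms=3b
4) 4029.851ms=9b +1343.284ms=3b
5) 5373.134ms=12b +1343.284ms=3b
6) 6716.418ms=15b +1343.284ms=3b
Σ=18b of 18 (134bpm 6/8) — PASS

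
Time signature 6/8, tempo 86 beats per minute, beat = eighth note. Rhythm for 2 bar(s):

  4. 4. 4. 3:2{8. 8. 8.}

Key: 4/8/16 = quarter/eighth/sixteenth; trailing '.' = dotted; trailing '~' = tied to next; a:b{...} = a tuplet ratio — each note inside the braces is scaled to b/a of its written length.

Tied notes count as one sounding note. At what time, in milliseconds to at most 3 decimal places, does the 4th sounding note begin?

note 4 onset = 9b = 6279.07ms

1. 0.0ms @ 0 + 2093.023ms (3)
2. 2093.023ms @ 3 + 2093.023ms (3)
3. 4186.047ms @ 6 + 2093.023ms (3)
4. 6279.07ms @ 9 + 697.674ms (1)
5. 6976.744ms @ 10 + 697.674ms (1)
6. 7674.419ms @ 11 + 697.674ms (1)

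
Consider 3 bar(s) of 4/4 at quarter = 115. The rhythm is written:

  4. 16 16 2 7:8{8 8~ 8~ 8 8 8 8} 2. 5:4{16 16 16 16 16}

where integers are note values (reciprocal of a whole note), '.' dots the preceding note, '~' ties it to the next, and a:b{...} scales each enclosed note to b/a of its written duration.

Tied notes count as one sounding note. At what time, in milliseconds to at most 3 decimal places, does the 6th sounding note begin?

note 6 onset = 32/7b = 2385.093ms

1. 0.0ms @ 0 + 782.609ms (3/2)
2. 782.609ms @ 3/2 + 130.435ms (1/4)
3. 913.043ms @ 7/4 + 130.435ms (1/4)
4. 1043.478ms @ 2 + 1043.478ms (2)
5. 2086.957ms @ 4 + 298.137ms (4/7)
6. 2385.093ms @ 32/7 + 894.41ms (12/7)
7. 3279.503ms @ 44/7 + 298.137ms (4/7)
8. 3577.64ms @ 48/7 + 298.137ms (4/7)
9. 3875.776ms @ 52/7 + 298.137ms (4/7)
10. 4173.913ms @ 8 + 1565.217ms (3)
11. 5739.13ms @ 11 + 104.348ms (1/5)
12. 5843.478ms @ 56/5 + 104.348ms (1/5)
13. 5947.826ms @ 57/5 + 104.348ms (1/5)
14. 6052.174ms @ 58/5 + 104.348ms (1/5)
15. 6156.522ms @ 59/5 + 104.348ms (1/5)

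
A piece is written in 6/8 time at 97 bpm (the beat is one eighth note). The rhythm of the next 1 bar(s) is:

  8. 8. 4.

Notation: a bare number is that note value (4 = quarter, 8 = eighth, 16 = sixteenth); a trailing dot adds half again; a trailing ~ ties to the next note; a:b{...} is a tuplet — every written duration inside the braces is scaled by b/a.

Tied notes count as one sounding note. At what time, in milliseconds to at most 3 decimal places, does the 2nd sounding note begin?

note 2 onset = 3/2b = 927.835ms

1. 0.0ms @ 0 + 927.835ms (3/2)
2. 927.835ms @ 3/2 + 927.835ms (3/2)
3. 1855.67ms @ 3 + 1855.67ms (3)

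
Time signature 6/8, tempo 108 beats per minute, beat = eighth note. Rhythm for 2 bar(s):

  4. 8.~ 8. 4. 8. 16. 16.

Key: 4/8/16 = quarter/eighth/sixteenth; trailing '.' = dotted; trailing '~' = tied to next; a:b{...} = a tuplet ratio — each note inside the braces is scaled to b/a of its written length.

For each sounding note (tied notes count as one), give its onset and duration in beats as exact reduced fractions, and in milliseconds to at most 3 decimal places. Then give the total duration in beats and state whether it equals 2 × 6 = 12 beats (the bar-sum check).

1) 0.0ms=0b +1666.667ms=3b
2) 1666.667ms=3b +1666.667ms=3b
3) 3333.333ms=6b +1666.667ms=3b
4) 5000.0ms=9b +833.333ms=3/2b
5) 5833.333ms=21/2b +416.667ms=3/4b
6) 6250.0ms=45/4b +416.667ms=3/4b
Σ=12b of 12 (108bpm 6/8) — PASS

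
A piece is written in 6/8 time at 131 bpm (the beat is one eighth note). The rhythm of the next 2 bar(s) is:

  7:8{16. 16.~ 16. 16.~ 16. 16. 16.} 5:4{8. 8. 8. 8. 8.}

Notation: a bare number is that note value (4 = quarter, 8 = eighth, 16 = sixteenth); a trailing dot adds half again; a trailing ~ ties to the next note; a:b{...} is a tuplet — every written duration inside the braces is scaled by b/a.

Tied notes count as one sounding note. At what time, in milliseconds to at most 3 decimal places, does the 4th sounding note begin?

note 4 onset = 30/7b = 1962.923ms

1. 0.0ms @ 0 + 392.585ms (6/7)
2. 392.585ms @ 6/7 + 785.169ms (12/7)
3. 1177.754ms @ 18/7 + 785.169ms (12/7)
4. 1962.923ms @ 30/7 + 392.585ms (6/7)
5. 2355.507ms @ 36/7 + 392.585ms (6/7)
6. 2748.092ms @ 6 + 549.618ms (6/5)
7. 3297.71ms @ 36/5 + 549.618ms (6/5)
8. 3847.328ms @ 42/5 + 549.618ms (6/5)
9. 4396.947ms @ 48/5 + 549.618ms (6/5)
10. 4946.565ms @ 54/5 + 549.618ms (6/5)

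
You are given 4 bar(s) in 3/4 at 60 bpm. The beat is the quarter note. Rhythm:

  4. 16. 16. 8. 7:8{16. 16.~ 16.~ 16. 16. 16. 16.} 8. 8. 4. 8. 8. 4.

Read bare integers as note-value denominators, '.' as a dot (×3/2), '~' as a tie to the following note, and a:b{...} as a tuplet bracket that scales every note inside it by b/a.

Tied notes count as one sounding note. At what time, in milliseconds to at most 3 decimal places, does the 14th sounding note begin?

1. 0.0ms @ 0 + 1500.0ms (3/2)
2. 1500.0ms @ 3/2 + 375.0ms (3/8)
3. 1875.0ms @ 15/8 + 375.0ms (3/8)
4. 2250.0ms @ 9/4 + 750.0ms (3/4)
5. 3000.0ms @ 3 + 428.571ms (3/7)
6. 3428.571ms @ 24/7 + 1285.714ms (9/7)
7. 4714.286ms @ 33/7 + 428.571ms (3/7)
8. 5142.857ms @ 36/7 + 428.571ms (3/7)
9. 5571.429ms @ 39/7 + 428.571ms (3/7)
10. 6000.0ms @ 6 + 750.0ms (3/4)
11. 6750.0ms @ 27/4 + 750.0ms (3/4)
12. 7500.0ms @ 15/2 + 1500.0ms (3/2)
13. 9000.0ms @ 9 + 750.0ms (3/4)
14. 9750.0ms @ 39/4 + 750.0ms (3/4)
15. 10500.0ms @ 21/2 + 1500.0ms (3/2)

note 14 onset = 39/4b = 9750.0ms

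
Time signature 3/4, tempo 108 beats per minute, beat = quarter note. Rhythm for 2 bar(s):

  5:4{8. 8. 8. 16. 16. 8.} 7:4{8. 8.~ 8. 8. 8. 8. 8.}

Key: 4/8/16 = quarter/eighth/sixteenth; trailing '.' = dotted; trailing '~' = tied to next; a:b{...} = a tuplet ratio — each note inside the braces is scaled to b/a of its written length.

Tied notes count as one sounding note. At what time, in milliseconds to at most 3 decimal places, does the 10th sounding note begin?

note 10 onset = 33/7b = 2619.048ms

1. 0.0ms @ 0 + 333.333ms (3/5)
2. 333.333ms @ 3/5 + 333.333ms (3/5)
3. 666.667ms @ 6/5 + 333.333ms (3/5)
4. 1000.0ms @ 9/5 + 166.667ms (3/10)
5. 1166.667ms @ 21/10 + 166.667ms (3/10)
6. 1333.333ms @ 12/5 + 333.333ms (3/5)
7. 1666.667ms @ 3 + 238.095ms (3/7)
8. 1904.762ms @ 24/7 + 476.19ms (6/7)
9. 2380.952ms @ 30/7 + 238.095ms (3/7)
10. 2619.048ms @ 33/7 + 238.095ms (3/7)
11. 2857.143ms @ 36/7 + 238.095ms (3/7)
12. 3095.238ms @ 39/7 + 238.095ms (3/7)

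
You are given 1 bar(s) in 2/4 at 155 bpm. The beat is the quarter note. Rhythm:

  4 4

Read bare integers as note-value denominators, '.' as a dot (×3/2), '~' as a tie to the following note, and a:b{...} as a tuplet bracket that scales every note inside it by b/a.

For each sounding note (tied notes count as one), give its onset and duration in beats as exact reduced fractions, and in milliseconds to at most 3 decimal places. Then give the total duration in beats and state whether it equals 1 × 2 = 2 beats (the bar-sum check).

1) 0.0ms=0b +387.097ms=1b
2) 387.097ms=1b +387.097ms=1b
Σ=2b of 2 (155bpm 2/4) — PASS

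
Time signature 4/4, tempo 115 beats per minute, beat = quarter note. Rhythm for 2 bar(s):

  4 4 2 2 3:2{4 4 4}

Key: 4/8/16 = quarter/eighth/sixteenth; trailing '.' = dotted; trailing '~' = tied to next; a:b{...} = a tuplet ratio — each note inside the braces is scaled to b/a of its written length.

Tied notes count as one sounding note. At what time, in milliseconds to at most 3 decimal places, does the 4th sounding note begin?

note 4 onset = 4b = 2086.957ms

1. 0.0ms @ 0 + 521.739ms (1)
2. 521.739ms @ 1 + 521.739ms (1)
3. 1043.478ms @ 2 + 1043.478ms (2)
4. 2086.957ms @ 4 + 1043.478ms (2)
5. 3130.435ms @ 6 + 347.826ms (2/3)
6. 3478.261ms @ 20/3 + 347.826ms (2/3)
7. 3826.087ms @ 22/3 + 347.826ms (2/3)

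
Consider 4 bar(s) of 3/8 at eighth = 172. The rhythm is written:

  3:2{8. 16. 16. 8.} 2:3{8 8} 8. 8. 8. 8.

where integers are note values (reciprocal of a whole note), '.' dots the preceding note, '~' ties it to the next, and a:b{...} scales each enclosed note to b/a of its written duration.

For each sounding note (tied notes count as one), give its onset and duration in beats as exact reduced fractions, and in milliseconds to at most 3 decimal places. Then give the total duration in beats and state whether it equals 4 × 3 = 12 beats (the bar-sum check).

1) 0.0ms=0b +348.837ms=1b
2) 348.837ms=1b +174.419ms=1/2b
3) 523.256ms=3/2b +174.419ms=1/2b
4) 697.674ms=2b +348.837ms=1b
5) 1046.512ms=3b +523.256ms=3/2b
6) 1569.767ms=9/2b +523.256ms=3/2b
7) 2093.023ms=6b +523.256ms=3/2b
8) 2616.279ms=15/2b +523.256ms=3/2b
9) 3139.535ms=9b +523.256ms=3/2b
10) 3662.791ms=21/2b +523.256ms=3/2b
Σ=12b of 12 (172bpm 3/8) — PASS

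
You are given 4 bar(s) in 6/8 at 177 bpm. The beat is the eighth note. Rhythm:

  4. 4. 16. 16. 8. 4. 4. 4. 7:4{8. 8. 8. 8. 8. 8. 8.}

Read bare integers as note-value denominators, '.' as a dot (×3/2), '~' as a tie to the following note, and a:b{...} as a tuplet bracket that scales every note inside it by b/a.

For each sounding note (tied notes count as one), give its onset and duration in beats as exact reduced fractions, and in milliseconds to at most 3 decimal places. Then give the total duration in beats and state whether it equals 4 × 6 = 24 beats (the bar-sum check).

1) 0.0ms=0b +1016.949ms=3b
2) 1016.949ms=3b +1016.949ms=3b
3) 2033.898ms=6b +254.237ms=3/4b
4) 2288.136ms=27/4b +254.237ms=3/4b
5) 2542.373ms=15/2b +508.475ms=3/2b
6) 3050.847ms=9b +1016.949ms=3b
7) 4067.797ms=12b +1016.949ms=3b
8) 5084.746ms=15b +1016.949ms=3b
9) 6101.695ms=18b +290.557ms=6/7b
10) 6392.252ms=132/7b +290.557ms=6/7b
11) 6682.809ms=138/7b +290.557ms=6/7b
12) 6973.366ms=144/7b +290.557ms=6/7b
13) 7263.923ms=150/7b +290.557ms=6/7b
14) 7554.479ms=156/7b +290.557ms=6/7b
15) 7845.036ms=162/7b +290.557ms=6/7b
Σ=24b of 24 (177bpm 6/8) — PASS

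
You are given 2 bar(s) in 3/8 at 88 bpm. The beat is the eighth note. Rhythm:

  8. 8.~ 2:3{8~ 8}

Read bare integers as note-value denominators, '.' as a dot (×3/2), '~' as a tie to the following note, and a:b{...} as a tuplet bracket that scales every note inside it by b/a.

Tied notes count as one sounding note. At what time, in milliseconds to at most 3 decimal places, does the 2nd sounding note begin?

note 2 onset = 3/2b = 1022.727ms

1. 0.0ms @ 0 + 1022.727ms (3/2)
2. 1022.727ms @ 3/2 + 3068.182ms (9/2)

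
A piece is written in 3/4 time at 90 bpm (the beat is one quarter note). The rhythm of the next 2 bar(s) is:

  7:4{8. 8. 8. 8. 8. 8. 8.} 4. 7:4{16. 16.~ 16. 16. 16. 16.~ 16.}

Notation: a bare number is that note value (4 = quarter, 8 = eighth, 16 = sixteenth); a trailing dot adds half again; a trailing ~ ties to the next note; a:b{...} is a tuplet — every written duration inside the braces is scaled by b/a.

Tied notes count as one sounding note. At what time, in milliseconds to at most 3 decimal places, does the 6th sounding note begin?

1. 0.0ms @ 0 + 285.714ms (3/7)
2. 285.714ms @ 3/7 + 285.714ms (3/7)
3. 571.429ms @ 6/7 + 285.714ms (3/7)
4. 857.143ms @ 9/7 + 285.714ms (3/7)
5. 1142.857ms @ 12/7 + 285.714ms (3/7)
6. 1428.571ms @ 15/7 + 285.714ms (3/7)
7. 1714.286ms @ 18/7 + 285.714ms (3/7)
8. 2000.0ms @ 3 + 1000.0ms (3/2)
9. 3000.0ms @ 9/2 + 142.857ms (3/14)
10. 3142.857ms @ 33/7 + 285.714ms (3/7)
11. 3428.571ms @ 36/7 + 142.857ms (3/14)
12. 3571.429ms @ 75/14 + 142.857ms (3/14)
13. 3714.286ms @ 39/7 + 285.714ms (3/7)

note 6 onset = 15/7b = 1428.571ms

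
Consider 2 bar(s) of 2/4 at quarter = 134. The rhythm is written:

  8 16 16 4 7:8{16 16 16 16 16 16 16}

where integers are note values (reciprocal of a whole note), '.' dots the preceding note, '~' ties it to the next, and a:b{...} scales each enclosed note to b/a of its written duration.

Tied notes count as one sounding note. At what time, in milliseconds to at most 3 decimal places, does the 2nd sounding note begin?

1. 0.0ms @ 0 + 223.881ms (1/2)
2. 223.881ms @ 1/2 + 111.94ms (1/4)
3. 335.821ms @ 3/4 + 111.94ms (1/4)
4. 447.761ms @ 1 + 447.761ms (1)
5. 895.522ms @ 2 + 127.932ms (2/7)
6. 1023.454ms @ 16/7 + 127.932ms (2/7)
7. 1151.386ms @ 18/7 + 127.932ms (2/7)
8. 1279.318ms @ 20/7 + 127.932ms (2/7)
9. 1407.249ms @ 22/7 + 127.932ms (2/7)
10. 1535.181ms @ 24/7 + 127.932ms (2/7)
11. 1663.113ms @ 26/7 + 127.932ms (2/7)

note 2 onset = 1/2b = 223.881ms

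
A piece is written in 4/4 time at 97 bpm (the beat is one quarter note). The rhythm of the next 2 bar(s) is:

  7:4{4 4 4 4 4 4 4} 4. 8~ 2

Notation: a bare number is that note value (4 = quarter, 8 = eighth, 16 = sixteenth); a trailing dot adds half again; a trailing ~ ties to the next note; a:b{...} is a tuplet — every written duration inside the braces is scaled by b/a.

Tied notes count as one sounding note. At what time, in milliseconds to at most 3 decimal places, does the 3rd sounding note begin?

1. 0.0ms @ 0 + 353.461ms (4/7)
2. 353.461ms @ 4/7 + 353.461ms (4/7)
3. 706.922ms @ 8/7 + 353.461ms (4/7)
4. 1060.383ms @ 12/7 + 353.461ms (4/7)
5. 1413.844ms @ 16/7 + 353.461ms (4/7)
6. 1767.305ms @ 20/7 + 353.461ms (4/7)
7. 2120.766ms @ 24/7 + 353.461ms (4/7)
8. 2474.227ms @ 4 + 927.835ms (3/2)
9. 3402.062ms @ 11/2 + 1546.392ms (5/2)

note 3 onset = 8/7b = 706.922ms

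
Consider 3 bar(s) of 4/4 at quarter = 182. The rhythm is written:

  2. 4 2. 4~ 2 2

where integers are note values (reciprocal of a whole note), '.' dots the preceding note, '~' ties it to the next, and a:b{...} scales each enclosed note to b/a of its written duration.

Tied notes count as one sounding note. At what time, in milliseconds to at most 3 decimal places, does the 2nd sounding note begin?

1. 0.0ms @ 0 + 989.011ms (3)
2. 989.011ms @ 3 + 329.67ms (1)
3. 1318.681ms @ 4 + 989.011ms (3)
4. 2307.692ms @ 7 + 989.011ms (3)
5. 3296.703ms @ 10 + 659.341ms (2)

note 2 onset = 3b = 989.011ms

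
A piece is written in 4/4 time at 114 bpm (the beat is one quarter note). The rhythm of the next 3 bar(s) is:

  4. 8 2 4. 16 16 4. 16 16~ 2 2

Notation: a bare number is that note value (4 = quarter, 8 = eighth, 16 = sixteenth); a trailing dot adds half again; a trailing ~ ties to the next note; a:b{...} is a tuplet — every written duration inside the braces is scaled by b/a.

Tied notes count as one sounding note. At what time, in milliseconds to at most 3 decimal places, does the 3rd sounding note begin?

1. 0.0ms @ 0 + 789.474ms (3/2)
2. 789.474ms @ 3/2 + 263.158ms (1/2)
3. 1052.632ms @ 2 + 1052.632ms (2)
4. 2105.263ms @ 4 + 789.474ms (3/2)
5. 2894.737ms @ 11/2 + 131.579ms (1/4)
6. 3026.316ms @ 23/4 + 131.579ms (1/4)
7. 3157.895ms @ 6 + 789.474ms (3/2)
8. 3947.368ms @ 15/2 + 131.579ms (1/4)
9. 4078.947ms @ 31/4 + 1184.211ms (9/4)
10. 5263.158ms @ 10 + 1052.632ms (2)

note 3 onset = 2b = 1052.632ms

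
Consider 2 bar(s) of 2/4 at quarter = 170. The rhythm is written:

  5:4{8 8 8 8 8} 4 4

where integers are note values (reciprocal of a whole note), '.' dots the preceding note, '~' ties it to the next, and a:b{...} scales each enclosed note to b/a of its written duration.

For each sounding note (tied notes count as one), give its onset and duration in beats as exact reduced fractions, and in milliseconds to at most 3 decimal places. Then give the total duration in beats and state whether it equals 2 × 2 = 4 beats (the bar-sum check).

1) 0.0ms=0b +141.176ms=2/5b
2) 141.176ms=2/5b +141.176ms=2/5b
3) 282.353ms=4/5b +141.176ms=2/5b
4) 423.529ms=6/5b +141.176ms=2/5b
5) 564.706ms=8/5b +141.176ms=2/5b
6) 705.882ms=2b +352.941ms=1b
7) 1058.824ms=3b +352.941ms=1b
Σ=4b of 4 (170bpm 2/4) — PASS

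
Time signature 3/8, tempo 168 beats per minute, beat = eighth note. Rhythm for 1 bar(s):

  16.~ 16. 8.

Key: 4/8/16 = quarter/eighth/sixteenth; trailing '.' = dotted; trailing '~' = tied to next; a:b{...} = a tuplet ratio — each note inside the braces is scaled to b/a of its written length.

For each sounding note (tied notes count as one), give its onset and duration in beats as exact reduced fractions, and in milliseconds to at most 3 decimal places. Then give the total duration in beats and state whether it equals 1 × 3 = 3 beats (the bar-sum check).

1) 0.0ms=0b +535.714ms=3/2b
2) 535.714ms=3/2b +535.714ms=3/2b
Σ=3b of 3 (168bpm 3/8) — PASS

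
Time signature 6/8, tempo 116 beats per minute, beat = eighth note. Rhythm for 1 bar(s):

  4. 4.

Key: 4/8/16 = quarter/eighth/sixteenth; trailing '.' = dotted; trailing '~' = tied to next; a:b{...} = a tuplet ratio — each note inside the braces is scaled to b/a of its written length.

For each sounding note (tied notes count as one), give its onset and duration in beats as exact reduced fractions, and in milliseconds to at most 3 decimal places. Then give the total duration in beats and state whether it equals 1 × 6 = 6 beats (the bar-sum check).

1) 0.0ms=0b +1551.724ms=3b
2) 1551.724ms=3b +1551.724ms=3b
Σ=6b of 6 (116bpm 6/8) — PASS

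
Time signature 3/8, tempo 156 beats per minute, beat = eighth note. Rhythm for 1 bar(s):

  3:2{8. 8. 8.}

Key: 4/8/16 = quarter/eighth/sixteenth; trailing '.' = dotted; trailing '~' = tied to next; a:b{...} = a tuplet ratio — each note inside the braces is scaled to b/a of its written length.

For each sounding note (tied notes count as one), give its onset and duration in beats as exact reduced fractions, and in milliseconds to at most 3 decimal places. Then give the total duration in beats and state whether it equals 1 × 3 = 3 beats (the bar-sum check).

1) 0.0ms=0b +384.615ms=1b
2) 384.615ms=1b +384.615ms=1b
3) 769.231ms=2b +384.615ms=1b
Σ=3b of 3 (156bpm 3/8) — PASS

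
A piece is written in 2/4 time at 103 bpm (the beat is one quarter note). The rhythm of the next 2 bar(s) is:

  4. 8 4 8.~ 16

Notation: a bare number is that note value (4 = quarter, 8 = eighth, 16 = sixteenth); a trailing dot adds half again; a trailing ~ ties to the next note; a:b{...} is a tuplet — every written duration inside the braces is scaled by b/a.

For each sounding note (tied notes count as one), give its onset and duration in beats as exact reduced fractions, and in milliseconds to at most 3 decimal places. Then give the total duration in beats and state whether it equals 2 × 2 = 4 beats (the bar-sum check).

1) 0.0ms=0b +873.786ms=3/2b
2) 873.786ms=3/2b +291.262ms=1/2b
3) 1165.049ms=2b +582.524ms=1b
4) 1747.573ms=3b +582.524ms=1b
Σ=4b of 4 (103bpm 2/4) — PASS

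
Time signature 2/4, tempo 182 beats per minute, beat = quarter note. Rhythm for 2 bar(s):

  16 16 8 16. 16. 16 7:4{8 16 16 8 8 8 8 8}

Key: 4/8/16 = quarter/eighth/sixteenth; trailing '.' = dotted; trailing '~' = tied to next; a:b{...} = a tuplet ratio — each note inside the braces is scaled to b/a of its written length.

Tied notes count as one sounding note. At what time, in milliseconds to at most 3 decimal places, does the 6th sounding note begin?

note 6 onset = 7/4b = 576.923ms

1. 0.0ms @ 0 + 82.418ms (1/4)
2. 82.418ms @ 1/4 + 82.418ms (1/4)
3. 164.835ms @ 1/2 + 164.835ms (1/2)
4. 329.67ms @ 1 + 123.626ms (3/8)
5. 453.297ms @ 11/8 + 123.626ms (3/8)
6. 576.923ms @ 7/4 + 82.418ms (1/4)
7. 659.341ms @ 2 + 94.192ms (2/7)
8. 753.532ms @ 16/7 + 47.096ms (1/7)
9. 800.628ms @ 17/7 + 47.096ms (1/7)
10. 847.724ms @ 18/7 + 94.192ms (2/7)
11. 941.915ms @ 20/7 + 94.192ms (2/7)
12. 1036.107ms @ 22/7 + 94.192ms (2/7)
13. 1130.298ms @ 24/7 + 94.192ms (2/7)
14. 1224.49ms @ 26/7 + 94.192ms (2/7)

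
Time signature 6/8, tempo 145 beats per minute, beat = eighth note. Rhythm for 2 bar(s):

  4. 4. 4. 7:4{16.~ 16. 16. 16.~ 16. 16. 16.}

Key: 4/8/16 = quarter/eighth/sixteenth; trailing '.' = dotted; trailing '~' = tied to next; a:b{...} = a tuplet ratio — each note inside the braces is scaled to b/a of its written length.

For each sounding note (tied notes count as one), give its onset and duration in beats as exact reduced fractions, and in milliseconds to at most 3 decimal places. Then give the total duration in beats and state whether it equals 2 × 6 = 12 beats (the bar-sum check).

1) 0.0ms=0b +1241.379ms=3b
2) 1241.379ms=3b +1241.379ms=3b
3) 2482.759ms=6b +1241.379ms=3b
4) 3724.138ms=9b +354.68ms=6/7b
5) 4078.818ms=69/7b +177.34ms=3/7b
6) 4256.158ms=72/7b +354.68ms=6/7b
7) 4610.837ms=78/7b +177.34ms=3/7b
8) 4788.177ms=81/7b +177.34ms=3/7b
Σ=12b of 12 (145bpm 6/8) — PASS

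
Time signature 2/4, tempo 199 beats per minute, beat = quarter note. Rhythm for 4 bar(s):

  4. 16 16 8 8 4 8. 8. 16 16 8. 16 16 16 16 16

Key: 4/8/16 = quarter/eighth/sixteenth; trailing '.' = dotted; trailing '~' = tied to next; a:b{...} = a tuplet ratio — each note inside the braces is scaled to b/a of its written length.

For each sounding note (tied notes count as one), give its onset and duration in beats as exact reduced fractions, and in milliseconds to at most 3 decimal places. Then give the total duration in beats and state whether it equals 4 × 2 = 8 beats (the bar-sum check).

1) 0.0ms=0b +452.261ms=3/2b
2) 452.261ms=3/2b +75.377ms=1/4b
3) 527.638ms=7/4b +75.377ms=1/4b
4) 603.015ms=2b +150.754ms=1/2b
5) 753.769ms=5/2b +150.754ms=1/2b
6) 904.523ms=3b +301.508ms=1b
7) 1206.03ms=4b +226.131ms=3/4b
8) 1432.161ms=19/4b +226.131ms=3/4b
9) 1658.291ms=11/2b +75.377ms=1/4b
10) 1733.668ms=23/4b +75.377ms=1/4b
11) 1809.045ms=6b +226.131ms=3/4b
12) 2035.176ms=27/4b +75.377ms=1/4b
13) 2110.553ms=7b +75.377ms=1/4b
14) 2185.93ms=29/4b +75.377ms=1/4b
15) 2261.307ms=15/2b +75.377ms=1/4b
16) 2336.683ms=31/4b +75.377ms=1/4b
Σ=8b of 8 (199bpm 2/4) — PASS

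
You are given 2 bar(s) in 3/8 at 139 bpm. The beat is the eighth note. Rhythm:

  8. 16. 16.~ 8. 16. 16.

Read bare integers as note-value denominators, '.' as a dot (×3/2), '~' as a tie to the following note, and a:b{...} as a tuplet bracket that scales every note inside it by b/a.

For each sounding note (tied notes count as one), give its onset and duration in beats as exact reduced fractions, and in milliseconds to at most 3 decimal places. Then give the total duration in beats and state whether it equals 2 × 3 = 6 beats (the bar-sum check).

1) 0.0ms=0b +647.482ms=3/2b
2) 647.482ms=3/2b +323.741ms=3/4b
3) 971.223ms=9/4b +971.223ms=9/4b
4) 1942.446ms=9/2b +323.741ms=3/4b
5) 2266.187ms=21/4b +323.741ms=3/4b
Σ=6b of 6 (139bpm 3/8) — PASS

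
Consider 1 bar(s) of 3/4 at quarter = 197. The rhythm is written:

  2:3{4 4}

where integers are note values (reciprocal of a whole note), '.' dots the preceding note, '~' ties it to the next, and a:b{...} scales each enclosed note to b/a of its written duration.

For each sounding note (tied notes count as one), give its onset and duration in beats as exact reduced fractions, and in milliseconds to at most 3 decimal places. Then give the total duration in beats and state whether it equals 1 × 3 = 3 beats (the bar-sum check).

1) 0.0ms=0b +456.853ms=3/2b
2) 456.853ms=3/2b +456.853ms=3/2b
Σ=3b of 3 (197bpm 3/4) — PASS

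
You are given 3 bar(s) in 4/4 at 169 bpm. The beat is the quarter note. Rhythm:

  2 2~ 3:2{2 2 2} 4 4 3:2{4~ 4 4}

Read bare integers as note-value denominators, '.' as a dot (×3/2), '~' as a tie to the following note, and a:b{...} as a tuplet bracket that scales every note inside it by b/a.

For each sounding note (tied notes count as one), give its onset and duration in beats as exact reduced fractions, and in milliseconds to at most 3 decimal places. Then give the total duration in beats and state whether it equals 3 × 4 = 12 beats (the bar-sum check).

1) 0.0ms=0b +710.059ms=2b
2) 710.059ms=2b +1183.432ms=10/3b
3) 1893.491ms=16/3b +473.373ms=4/3b
4) 2366.864ms=20/3b +473.373ms=4/3b
5) 2840.237ms=8b +355.03ms=1b
6) 3195.266ms=9b +355.03ms=1b
7) 3550.296ms=10b +473.373ms=4/3b
8) 4023.669ms=34/3b +236.686ms=2/3b
Σ=12b of 12 (169bpm 4/4) — PASS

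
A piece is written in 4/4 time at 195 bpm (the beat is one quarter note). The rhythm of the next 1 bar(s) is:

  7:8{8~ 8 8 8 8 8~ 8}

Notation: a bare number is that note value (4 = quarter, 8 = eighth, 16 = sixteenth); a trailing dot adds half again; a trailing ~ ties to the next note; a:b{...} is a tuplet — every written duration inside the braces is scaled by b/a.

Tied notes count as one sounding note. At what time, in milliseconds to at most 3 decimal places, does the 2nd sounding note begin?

1. 0.0ms @ 0 + 351.648ms (8/7)
2. 351.648ms @ 8/7 + 175.824ms (4/7)
3. 527.473ms @ 12/7 + 175.824ms (4/7)
4. 703.297ms @ 16/7 + 175.824ms (4/7)
5. 879.121ms @ 20/7 + 351.648ms (8/7)

note 2 onset = 8/7b = 351.648ms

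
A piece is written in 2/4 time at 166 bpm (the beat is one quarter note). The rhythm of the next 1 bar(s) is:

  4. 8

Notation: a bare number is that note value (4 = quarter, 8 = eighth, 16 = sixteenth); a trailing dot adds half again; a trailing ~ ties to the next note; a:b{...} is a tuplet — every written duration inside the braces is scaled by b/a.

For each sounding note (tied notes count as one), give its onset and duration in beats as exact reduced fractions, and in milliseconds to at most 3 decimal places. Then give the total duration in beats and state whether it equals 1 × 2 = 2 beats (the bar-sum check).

1) 0.0ms=0b +542.169ms=3/2b
2) 542.169ms=3/2b +180.723ms=1/2b
Σ=2b of 2 (166bpm 2/4) — PASS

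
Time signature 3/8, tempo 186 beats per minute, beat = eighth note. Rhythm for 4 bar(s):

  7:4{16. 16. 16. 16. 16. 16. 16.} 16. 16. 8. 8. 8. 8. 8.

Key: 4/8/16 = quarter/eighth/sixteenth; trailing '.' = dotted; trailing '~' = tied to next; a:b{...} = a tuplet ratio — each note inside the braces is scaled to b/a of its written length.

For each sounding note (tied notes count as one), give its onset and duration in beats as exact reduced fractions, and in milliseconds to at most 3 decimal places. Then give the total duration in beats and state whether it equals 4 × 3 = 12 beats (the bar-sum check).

1) 0.0ms=0b +138.249ms=3/7b
2) 138.249ms=3/7b +138.249ms=3/7b
3) 276.498ms=6/7b +138.249ms=3/7b
4) 414.747ms=9/7b +138.249ms=3/7b
5) 552.995ms=12/7b +138.249ms=3/7b
6) 691.244ms=15/7b +138.249ms=3/7b
7) 829.493ms=18/7b +138.249ms=3/7b
8) 967.742ms=3b +241.935ms=3/4b
9) 1209.677ms=15/4b +241.935ms=3/4b
10) 1451.613ms=9/2b +483.871ms=3/2b
11) 1935.484ms=6b +483.871ms=3/2b
12) 2419.355ms=15/2b +483.871ms=3/2b
13) 2903.226ms=9b +483.871ms=3/2b
14) 3387.097ms=21/2b +483.871ms=3/2b
Σ=12b of 12 (186bpm 3/8) — PASS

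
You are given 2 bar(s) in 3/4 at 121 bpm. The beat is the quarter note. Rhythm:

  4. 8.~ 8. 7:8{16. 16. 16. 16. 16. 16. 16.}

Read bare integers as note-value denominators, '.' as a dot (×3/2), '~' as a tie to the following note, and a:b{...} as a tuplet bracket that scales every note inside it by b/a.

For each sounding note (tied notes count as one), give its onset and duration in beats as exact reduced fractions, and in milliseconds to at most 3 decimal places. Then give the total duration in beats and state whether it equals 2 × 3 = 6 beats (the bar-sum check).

1) 0.0ms=0b +743.802ms=3/2b
2) 743.802ms=3/2b +743.802ms=3/2b
3) 1487.603ms=3b +212.515ms=3/7b
4) 1700.118ms=24/7b +212.515ms=3/7b
5) 1912.633ms=27/7b +212.515ms=3/7b
6) 2125.148ms=30/7b +212.515ms=3/7b
7) 2337.662ms=33/7b +212.515ms=3/7b
8) 2550.177ms=36/7b +212.515ms=3/7b
9) 2762.692ms=39/7b +212.515ms=3/7b
Σ=6b of 6 (121bpm 3/4) — PASS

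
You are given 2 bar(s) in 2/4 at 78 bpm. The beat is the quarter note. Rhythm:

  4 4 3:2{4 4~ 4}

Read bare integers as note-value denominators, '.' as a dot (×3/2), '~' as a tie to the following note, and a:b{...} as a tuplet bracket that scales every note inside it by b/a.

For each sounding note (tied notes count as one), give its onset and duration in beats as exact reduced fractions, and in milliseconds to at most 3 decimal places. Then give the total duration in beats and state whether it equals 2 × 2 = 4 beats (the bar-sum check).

1) 0.0ms=0b +769.231ms=1b
2) 769.231ms=1b +769.231ms=1b
3) 1538.462ms=2b +512.821ms=2/3b
4) 2051.282ms=8/3b +1025.641ms=4/3b
Σ=4b of 4 (78bpm 2/4) — PASS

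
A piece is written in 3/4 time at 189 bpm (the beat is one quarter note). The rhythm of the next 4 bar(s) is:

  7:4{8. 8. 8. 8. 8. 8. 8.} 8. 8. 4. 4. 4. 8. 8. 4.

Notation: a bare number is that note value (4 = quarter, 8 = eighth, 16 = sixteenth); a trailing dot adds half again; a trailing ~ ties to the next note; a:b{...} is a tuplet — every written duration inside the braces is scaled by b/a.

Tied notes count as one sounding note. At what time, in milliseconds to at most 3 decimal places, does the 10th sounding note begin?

1. 0.0ms @ 0 + 136.054ms (3/7)
2. 136.054ms @ 3/7 + 136.054ms (3/7)
3. 272.109ms @ 6/7 + 136.054ms (3/7)
4. 408.163ms @ 9/7 + 136.054ms (3/7)
5. 544.218ms @ 12/7 + 136.054ms (3/7)
6. 680.272ms @ 15/7 + 136.054ms (3/7)
7. 816.327ms @ 18/7 + 136.054ms (3/7)
8. 952.381ms @ 3 + 238.095ms (3/4)
9. 1190.476ms @ 15/4 + 238.095ms (3/4)
10. 1428.571ms @ 9/2 + 476.19ms (3/2)
11. 1904.762ms @ 6 + 476.19ms (3/2)
12. 2380.952ms @ 15/2 + 476.19ms (3/2)
13. 2857.143ms @ 9 + 238.095ms (3/4)
14. 3095.238ms @ 39/4 + 238.095ms (3/4)
15. 3333.333ms @ 21/2 + 476.19ms (3/2)

note 10 onset = 9/2b = 1428.571ms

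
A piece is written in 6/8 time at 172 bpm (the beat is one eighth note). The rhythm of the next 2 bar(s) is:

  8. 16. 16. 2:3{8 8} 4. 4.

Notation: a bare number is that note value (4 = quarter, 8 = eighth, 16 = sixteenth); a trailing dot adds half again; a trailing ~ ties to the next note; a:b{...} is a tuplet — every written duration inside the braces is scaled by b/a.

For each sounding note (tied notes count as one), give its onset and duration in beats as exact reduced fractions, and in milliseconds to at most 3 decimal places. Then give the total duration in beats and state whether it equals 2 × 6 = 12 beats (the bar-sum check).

1) 0.0ms=0b +523.256ms=3/2b
2) 523.256ms=3/2b +261.628ms=3/4b
3) 784.884ms=9/4b +261.628ms=3/4b
4) 1046.512ms=3b +523.256ms=3/2b
5) 1569.767ms=9/2b +523.256ms=3/2b
6) 2093.023ms=6b +1046.512ms=3b
7) 3139.535ms=9b +1046.512ms=3b
Σ=12b of 12 (172bpm 6/8) — PASS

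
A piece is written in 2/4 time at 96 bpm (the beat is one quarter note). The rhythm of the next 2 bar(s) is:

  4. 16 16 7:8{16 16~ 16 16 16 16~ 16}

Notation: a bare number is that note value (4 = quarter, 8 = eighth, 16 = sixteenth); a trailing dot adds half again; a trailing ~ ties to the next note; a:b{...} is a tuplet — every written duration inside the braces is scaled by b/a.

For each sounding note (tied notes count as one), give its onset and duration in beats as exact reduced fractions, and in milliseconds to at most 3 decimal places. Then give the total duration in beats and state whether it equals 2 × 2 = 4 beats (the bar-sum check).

1) 0.0ms=0b +937.5ms=3/2b
2) 937.5ms=3/2b +156.25ms=1/4b
3) 1093.75ms=7/4b +156.25ms=1/4b
4) 1250.0ms=2b +178.571ms=2/7b
5) 1428.571ms=16/7b +357.143ms=4/7b
6) 1785.714ms=20/7b +178.571ms=2/7b
7) 1964.286ms=22/7b +178.571ms=2/7b
8) 2142.857ms=24/7b +357.143ms=4/7b
Σ=4b of 4 (96bpm 2/4) — PASS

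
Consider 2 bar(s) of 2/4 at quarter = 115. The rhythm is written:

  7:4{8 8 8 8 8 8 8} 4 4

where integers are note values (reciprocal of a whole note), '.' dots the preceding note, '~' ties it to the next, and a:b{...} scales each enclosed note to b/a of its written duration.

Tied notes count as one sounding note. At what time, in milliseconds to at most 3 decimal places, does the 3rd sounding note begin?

note 3 onset = 4/7b = 298.137ms

1. 0.0ms @ 0 + 149.068ms (2/7)
2. 149.068ms @ 2/7 + 149.068ms (2/7)
3. 298.137ms @ 4/7 + 149.068ms (2/7)
4. 447.205ms @ 6/7 + 149.068ms (2/7)
5. 596.273ms @ 8/7 + 149.068ms (2/7)
6. 745.342ms @ 10/7 + 149.068ms (2/7)
7. 894.41ms @ 12/7 + 149.068ms (2/7)
8. 1043.478ms @ 2 + 521.739ms (1)
9. 1565.217ms @ 3 + 521.739ms (1)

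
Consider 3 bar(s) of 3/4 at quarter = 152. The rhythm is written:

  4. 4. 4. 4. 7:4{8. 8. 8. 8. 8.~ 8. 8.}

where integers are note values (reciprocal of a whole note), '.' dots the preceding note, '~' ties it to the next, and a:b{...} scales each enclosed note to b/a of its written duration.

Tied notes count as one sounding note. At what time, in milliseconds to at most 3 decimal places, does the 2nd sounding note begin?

note 2 onset = 3/2b = 592.105ms

1. 0.0ms @ 0 + 592.105ms (3/2)
2. 592.105ms @ 3/2 + 592.105ms (3/2)
3. 1184.211ms @ 3 + 592.105ms (3/2)
4. 1776.316ms @ 9/2 + 592.105ms (3/2)
5. 2368.421ms @ 6 + 169.173ms (3/7)
6. 2537.594ms @ 45/7 + 169.173ms (3/7)
7. 2706.767ms @ 48/7 + 169.173ms (3/7)
8. 2875.94ms @ 51/7 + 169.173ms (3/7)
9. 3045.113ms @ 54/7 + 338.346ms (6/7)
10. 3383.459ms @ 60/7 + 169.173ms (3/7)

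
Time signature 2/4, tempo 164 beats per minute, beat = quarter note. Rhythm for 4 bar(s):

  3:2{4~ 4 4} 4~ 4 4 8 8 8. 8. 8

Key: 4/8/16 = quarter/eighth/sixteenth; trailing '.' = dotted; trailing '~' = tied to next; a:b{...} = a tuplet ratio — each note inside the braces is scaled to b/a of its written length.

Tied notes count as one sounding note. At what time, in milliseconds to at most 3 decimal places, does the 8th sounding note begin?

note 8 onset = 27/4b = 2469.512ms

1. 0.0ms @ 0 + 487.805ms (4/3)
2. 487.805ms @ 4/3 + 243.902ms (2/3)
3. 731.707ms @ 2 + 731.707ms (2)
4. 1463.415ms @ 4 + 365.854ms (1)
5. 1829.268ms @ 5 + 182.927ms (1/2)
6. 2012.195ms @ 11/2 + 182.927ms (1/2)
7. 2195.122ms @ 6 + 274.39ms (3/4)
8. 2469.512ms @ 27/4 + 274.39ms (3/4)
9. 2743.902ms @ 15/2 + 182.927ms (1/2)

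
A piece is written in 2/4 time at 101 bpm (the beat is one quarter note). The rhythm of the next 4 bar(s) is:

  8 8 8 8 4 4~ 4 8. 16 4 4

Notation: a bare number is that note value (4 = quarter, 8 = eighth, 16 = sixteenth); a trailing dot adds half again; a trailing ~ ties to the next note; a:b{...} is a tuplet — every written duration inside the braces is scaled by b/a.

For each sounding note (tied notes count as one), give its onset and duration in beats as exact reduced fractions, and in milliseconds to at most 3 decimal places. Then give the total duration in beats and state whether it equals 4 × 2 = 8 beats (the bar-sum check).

1) 0.0ms=0b +297.03ms=1/2b
2) 297.03ms=1/2b +297.03ms=1/2b
3) 594.059ms=1b +297.03ms=1/2b
4) 891.089ms=3/2b +297.03ms=1/2b
5) 1188.119ms=2b +594.059ms=1b
6) 1782.178ms=3b +1188.119ms=2b
7) 2970.297ms=5b +445.545ms=3/4b
8) 3415.842ms=23/4b +148.515ms=1/4b
9) 3564.356ms=6b +594.059ms=1b
10) 4158.416ms=7b +594.059ms=1b
Σ=8b of 8 (101bpm 2/4) — PASS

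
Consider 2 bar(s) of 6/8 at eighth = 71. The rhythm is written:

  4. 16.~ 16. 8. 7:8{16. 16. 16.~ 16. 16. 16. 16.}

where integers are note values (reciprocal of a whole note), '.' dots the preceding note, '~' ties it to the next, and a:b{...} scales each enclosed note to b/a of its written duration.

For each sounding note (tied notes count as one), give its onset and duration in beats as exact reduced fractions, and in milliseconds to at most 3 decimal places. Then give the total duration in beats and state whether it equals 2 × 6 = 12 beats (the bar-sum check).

1) 0.0ms=0b +2535.211ms=3b
2) 2535.211ms=3b +1267.606ms=3/2b
3) 3802.817ms=9/2b +1267.606ms=3/2b
4) 5070.423ms=6b +724.346ms=6/7b
5) 5794.769ms=48/7b +724.346ms=6/7b
6) 6519.115ms=54/7b +1448.692ms=12/7b
7) 7967.807ms=66/7b +724.346ms=6/7b
8) 8692.153ms=72/7b +724.346ms=6/7b
9) 9416.499ms=78/7b +724.346ms=6/7b
Σ=12b of 12 (71bpm 6/8) — PASS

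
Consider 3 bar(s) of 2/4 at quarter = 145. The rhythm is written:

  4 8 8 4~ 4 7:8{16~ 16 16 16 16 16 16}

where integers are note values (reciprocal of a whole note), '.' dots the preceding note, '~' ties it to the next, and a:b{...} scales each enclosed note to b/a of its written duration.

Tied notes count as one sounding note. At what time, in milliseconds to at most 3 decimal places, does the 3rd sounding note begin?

note 3 onset = 3/2b = 620.69ms

1. 0.0ms @ 0 + 413.793ms (1)
2. 413.793ms @ 1 + 206.897ms (1/2)
3. 620.69ms @ 3/2 + 206.897ms (1/2)
4. 827.586ms @ 2 + 827.586ms (2)
5. 1655.172ms @ 4 + 236.453ms (4/7)
6. 1891.626ms @ 32/7 + 118.227ms (2/7)
7. 2009.852ms @ 34/7 + 118.227ms (2/7)
8. 2128.079ms @ 36/7 + 118.227ms (2/7)
9. 2246.305ms @ 38/7 + 118.227ms (2/7)
10. 2364.532ms @ 40/7 + 118.227ms (2/7)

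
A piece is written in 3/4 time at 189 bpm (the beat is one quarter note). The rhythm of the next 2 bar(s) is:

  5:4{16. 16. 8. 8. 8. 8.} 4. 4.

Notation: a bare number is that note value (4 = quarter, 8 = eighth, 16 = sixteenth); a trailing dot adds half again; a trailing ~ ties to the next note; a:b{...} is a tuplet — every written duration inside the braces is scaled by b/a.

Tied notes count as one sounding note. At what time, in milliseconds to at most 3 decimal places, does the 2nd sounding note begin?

1. 0.0ms @ 0 + 95.238ms (3/10)
2. 95.238ms @ 3/10 + 95.238ms (3/10)
3. 190.476ms @ 3/5 + 190.476ms (3/5)
4. 380.952ms @ 6/5 + 190.476ms (3/5)
5. 571.429ms @ 9/5 + 190.476ms (3/5)
6. 761.905ms @ 12/5 + 190.476ms (3/5)
7. 952.381ms @ 3 + 476.19ms (3/2)
8. 1428.571ms @ 9/2 + 476.19ms (3/2)

note 2 onset = 3/10b = 95.238ms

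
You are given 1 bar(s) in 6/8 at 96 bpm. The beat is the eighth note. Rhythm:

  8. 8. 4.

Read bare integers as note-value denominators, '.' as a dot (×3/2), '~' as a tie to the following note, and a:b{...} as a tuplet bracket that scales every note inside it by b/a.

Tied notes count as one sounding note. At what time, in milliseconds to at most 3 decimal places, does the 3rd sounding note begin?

1. 0.0ms @ 0 + 937.5ms (3/2)
2. 937.5ms @ 3/2 + 937.5ms (3/2)
3. 1875.0ms @ 3 + 1875.0ms (3)

note 3 onset = 3b = 1875.0ms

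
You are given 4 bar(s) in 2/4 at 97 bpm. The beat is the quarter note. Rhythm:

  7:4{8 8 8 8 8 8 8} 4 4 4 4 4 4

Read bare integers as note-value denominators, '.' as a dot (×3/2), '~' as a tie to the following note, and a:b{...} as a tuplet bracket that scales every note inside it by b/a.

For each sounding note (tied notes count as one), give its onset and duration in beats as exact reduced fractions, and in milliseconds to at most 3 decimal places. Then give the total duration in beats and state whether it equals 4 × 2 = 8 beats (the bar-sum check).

1) 0.0ms=0b +176.73ms=2/7b
2) 176.73ms=2/7b +176.73ms=2/7b
3) 353.461ms=4/7b +176.73ms=2/7b
4) 530.191ms=6/7b +176.73ms=2/7b
5) 706.922ms=8/7b +176.73ms=2/7b
6) 883.652ms=10/7b +176.73ms=2/7b
7) 1060.383ms=12/7b +176.73ms=2/7b
8) 1237.113ms=2b +618.557ms=1b
9) 1855.67ms=3b +618.557ms=1b
10) 2474.227ms=4b +618.557ms=1b
11) 3092.784ms=5b +618.557ms=1b
12) 3711.34ms=6b +618.557ms=1b
13) 4329.897ms=7b +618.557ms=1b
Σ=8b of 8 (97bpm 2/4) — PASS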